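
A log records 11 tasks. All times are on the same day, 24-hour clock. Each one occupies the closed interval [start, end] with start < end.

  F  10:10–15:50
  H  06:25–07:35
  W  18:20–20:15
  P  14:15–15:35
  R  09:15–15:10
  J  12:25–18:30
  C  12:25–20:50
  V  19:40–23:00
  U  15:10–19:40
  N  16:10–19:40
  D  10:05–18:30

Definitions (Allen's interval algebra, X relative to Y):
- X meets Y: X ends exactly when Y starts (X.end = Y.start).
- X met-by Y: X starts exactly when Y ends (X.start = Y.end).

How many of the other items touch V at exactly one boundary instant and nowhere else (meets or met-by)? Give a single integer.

2

Target V = [19:40, 23:00].
C [12:25, 20:50] → overlaps → no.
D [10:05, 18:30] → before → no.
F [10:10, 15:50] → before → no.
H [06:25, 07:35] → before → no.
J [12:25, 18:30] → before → no.
N [16:10, 19:40] → meets → counts.
P [14:15, 15:35] → before → no.
R [09:15, 15:10] → before → no.
U [15:10, 19:40] → meets → counts.
W [18:20, 20:15] → overlaps → no.
Total: 2.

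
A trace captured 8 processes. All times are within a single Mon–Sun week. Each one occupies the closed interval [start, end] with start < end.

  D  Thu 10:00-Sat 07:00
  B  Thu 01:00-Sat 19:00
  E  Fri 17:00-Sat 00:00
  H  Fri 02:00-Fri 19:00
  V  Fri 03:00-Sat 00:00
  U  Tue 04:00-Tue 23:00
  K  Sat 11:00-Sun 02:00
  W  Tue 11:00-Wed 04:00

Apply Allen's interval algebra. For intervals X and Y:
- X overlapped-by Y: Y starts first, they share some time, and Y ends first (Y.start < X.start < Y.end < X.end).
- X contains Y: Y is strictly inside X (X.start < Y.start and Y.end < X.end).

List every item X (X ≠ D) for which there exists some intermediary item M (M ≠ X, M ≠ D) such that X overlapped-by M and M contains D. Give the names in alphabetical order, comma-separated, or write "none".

Target D = [Thu 10:00, Sat 07:00].
Intermediaries M with M contains D: B.
Via B — items with X overlapped-by B: K.
Union: K.

K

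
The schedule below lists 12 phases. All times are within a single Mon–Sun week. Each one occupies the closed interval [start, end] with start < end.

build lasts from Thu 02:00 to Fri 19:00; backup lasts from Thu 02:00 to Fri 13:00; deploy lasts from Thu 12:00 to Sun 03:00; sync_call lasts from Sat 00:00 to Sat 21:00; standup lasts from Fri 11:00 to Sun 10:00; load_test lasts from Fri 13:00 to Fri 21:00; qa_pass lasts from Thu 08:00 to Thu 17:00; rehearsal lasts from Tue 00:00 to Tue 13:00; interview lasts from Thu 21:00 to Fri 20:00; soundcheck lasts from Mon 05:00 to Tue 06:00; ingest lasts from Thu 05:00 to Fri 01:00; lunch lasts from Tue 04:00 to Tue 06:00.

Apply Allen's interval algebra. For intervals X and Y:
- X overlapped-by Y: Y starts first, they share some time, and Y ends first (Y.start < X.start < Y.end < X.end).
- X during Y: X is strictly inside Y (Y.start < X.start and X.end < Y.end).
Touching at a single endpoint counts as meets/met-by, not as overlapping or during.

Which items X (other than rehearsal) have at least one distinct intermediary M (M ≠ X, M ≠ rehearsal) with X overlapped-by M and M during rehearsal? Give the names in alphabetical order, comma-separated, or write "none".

none

Target rehearsal = [Tue 00:00, Tue 13:00].
Intermediaries M with M during rehearsal: lunch.
Via lunch — items with X overlapped-by lunch: none.
Union: none.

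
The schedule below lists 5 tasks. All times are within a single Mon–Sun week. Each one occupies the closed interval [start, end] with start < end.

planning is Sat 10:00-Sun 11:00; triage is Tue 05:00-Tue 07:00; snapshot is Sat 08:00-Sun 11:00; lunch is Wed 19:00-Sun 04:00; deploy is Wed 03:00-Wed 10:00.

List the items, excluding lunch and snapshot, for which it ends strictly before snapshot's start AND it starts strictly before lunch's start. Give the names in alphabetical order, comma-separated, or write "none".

Conditions: its end is strictly before snapshot's start (X.end < Sat 08:00) AND its start is strictly before lunch's start (X.start < Wed 19:00).
deploy: end Wed 10:00 < Sat 08:00? ✓; start Wed 03:00 < Wed 19:00? ✓ → yes.
planning: end Sun 11:00 < Sat 08:00? ✗; start Sat 10:00 < Wed 19:00? ✗ → no.
triage: end Tue 07:00 < Sat 08:00? ✓; start Tue 05:00 < Wed 19:00? ✓ → yes.
Result: deploy, triage.

deploy, triage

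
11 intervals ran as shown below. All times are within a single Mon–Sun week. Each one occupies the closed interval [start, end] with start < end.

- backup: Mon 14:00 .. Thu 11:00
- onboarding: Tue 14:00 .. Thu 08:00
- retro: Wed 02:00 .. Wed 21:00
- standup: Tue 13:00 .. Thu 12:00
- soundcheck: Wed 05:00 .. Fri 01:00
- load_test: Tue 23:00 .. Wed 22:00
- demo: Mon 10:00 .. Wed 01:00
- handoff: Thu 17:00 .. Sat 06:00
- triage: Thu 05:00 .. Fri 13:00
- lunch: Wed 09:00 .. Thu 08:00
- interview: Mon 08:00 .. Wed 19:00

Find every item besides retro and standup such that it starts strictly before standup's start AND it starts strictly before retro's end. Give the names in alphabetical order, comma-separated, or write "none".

Conditions: its start is strictly before standup's start (X.start < Tue 13:00) AND its start is strictly before retro's end (X.start < Wed 21:00).
backup: start Mon 14:00 < Tue 13:00? ✓; start Mon 14:00 < Wed 21:00? ✓ → yes.
demo: start Mon 10:00 < Tue 13:00? ✓; start Mon 10:00 < Wed 21:00? ✓ → yes.
handoff: start Thu 17:00 < Tue 13:00? ✗; start Thu 17:00 < Wed 21:00? ✗ → no.
interview: start Mon 08:00 < Tue 13:00? ✓; start Mon 08:00 < Wed 21:00? ✓ → yes.
load_test: start Tue 23:00 < Tue 13:00? ✗; start Tue 23:00 < Wed 21:00? ✓ → no.
lunch: start Wed 09:00 < Tue 13:00? ✗; start Wed 09:00 < Wed 21:00? ✓ → no.
onboarding: start Tue 14:00 < Tue 13:00? ✗; start Tue 14:00 < Wed 21:00? ✓ → no.
soundcheck: start Wed 05:00 < Tue 13:00? ✗; start Wed 05:00 < Wed 21:00? ✓ → no.
triage: start Thu 05:00 < Tue 13:00? ✗; start Thu 05:00 < Wed 21:00? ✗ → no.
Result: backup, demo, interview.

backup, demo, interview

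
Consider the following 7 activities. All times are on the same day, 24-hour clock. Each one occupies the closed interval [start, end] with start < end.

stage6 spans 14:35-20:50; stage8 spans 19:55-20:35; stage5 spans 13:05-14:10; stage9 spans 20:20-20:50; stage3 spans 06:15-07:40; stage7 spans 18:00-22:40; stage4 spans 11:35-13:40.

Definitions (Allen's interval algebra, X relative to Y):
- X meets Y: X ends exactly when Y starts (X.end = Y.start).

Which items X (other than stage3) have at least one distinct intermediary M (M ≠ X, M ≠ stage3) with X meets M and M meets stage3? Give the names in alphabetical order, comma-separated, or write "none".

none

Target stage3 = [06:15, 07:40].
Intermediaries M with M meets stage3: none.
Union: none.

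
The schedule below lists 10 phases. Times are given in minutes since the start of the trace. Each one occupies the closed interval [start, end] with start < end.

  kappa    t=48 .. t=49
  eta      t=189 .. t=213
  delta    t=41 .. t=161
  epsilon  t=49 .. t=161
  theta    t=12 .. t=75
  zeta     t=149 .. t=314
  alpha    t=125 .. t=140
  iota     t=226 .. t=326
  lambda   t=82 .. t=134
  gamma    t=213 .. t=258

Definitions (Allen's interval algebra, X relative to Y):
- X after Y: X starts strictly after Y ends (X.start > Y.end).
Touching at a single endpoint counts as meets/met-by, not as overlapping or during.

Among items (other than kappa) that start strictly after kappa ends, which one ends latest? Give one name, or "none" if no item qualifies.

iota

Target kappa = [t=48, t=49].
alpha [t=125, t=140] → after → candidate.
delta [t=41, t=161] → contains → excluded.
epsilon [t=49, t=161] → met-by → excluded.
eta [t=189, t=213] → after → candidate.
gamma [t=213, t=258] → after → candidate.
iota [t=226, t=326] → after → candidate.
lambda [t=82, t=134] → after → candidate.
theta [t=12, t=75] → contains → excluded.
zeta [t=149, t=314] → after → candidate.
Among candidates, latest end is t=326 → iota.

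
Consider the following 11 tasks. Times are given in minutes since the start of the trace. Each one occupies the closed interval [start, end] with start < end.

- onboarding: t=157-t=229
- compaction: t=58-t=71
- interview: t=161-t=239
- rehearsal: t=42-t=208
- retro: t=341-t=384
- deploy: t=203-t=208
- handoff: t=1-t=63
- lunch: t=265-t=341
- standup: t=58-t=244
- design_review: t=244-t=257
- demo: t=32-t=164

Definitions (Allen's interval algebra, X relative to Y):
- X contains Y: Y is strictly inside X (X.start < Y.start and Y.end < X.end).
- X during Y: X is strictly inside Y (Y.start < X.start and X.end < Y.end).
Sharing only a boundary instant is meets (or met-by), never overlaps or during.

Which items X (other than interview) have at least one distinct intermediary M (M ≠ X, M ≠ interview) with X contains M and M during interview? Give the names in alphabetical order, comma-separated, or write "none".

Target interview = [t=161, t=239].
Intermediaries M with M during interview: deploy.
Via deploy — items with X contains deploy: onboarding, standup.
Union: onboarding, standup.

onboarding, standup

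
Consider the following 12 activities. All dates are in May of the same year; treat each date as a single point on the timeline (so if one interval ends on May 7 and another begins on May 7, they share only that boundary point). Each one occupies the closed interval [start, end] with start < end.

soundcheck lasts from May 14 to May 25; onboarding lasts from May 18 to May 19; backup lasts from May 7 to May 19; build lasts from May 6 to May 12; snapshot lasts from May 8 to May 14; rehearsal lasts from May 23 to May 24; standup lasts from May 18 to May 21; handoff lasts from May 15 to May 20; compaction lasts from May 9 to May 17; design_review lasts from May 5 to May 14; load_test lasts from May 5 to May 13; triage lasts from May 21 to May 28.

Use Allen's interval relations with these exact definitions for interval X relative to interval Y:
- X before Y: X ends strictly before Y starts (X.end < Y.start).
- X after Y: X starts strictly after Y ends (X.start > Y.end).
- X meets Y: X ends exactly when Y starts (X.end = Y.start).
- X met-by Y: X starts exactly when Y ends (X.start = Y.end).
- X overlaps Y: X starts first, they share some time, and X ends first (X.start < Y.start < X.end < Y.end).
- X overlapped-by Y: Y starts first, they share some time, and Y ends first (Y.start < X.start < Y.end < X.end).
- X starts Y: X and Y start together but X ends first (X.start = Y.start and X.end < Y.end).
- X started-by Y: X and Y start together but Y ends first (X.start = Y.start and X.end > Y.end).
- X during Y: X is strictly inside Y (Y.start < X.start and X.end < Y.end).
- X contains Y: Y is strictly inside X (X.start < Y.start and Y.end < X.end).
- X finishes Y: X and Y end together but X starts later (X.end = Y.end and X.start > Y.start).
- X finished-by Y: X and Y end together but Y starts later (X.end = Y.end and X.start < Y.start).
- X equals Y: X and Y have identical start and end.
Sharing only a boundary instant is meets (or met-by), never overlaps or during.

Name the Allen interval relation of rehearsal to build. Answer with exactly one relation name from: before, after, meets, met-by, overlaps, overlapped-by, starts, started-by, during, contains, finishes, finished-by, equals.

after

rehearsal = [May 23, May 24]; build = [May 6, May 12].
Compare endpoints: rehearsal.start > build.start, rehearsal.start > build.end, rehearsal.end > build.start, rehearsal.end > build.end.
That pattern is 'after'.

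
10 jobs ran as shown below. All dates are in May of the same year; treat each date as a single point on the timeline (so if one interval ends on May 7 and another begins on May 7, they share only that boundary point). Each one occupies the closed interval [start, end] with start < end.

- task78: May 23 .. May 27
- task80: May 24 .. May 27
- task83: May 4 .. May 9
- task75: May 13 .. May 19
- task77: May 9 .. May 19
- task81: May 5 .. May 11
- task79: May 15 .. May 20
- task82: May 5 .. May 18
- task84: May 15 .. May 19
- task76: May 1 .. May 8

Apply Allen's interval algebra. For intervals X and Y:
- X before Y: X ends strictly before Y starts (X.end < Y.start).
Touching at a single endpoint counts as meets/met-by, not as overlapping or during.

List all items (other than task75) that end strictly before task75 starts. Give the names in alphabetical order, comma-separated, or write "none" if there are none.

Target task75 = [May 13, May 19].
task76 [May 1, May 8] → before → yes.
task77 [May 9, May 19] → finished-by → no.
task78 [May 23, May 27] → after → no.
task79 [May 15, May 20] → overlapped-by → no.
task80 [May 24, May 27] → after → no.
task81 [May 5, May 11] → before → yes.
task82 [May 5, May 18] → overlaps → no.
task83 [May 4, May 9] → before → yes.
task84 [May 15, May 19] → finishes → no.
Result: task76, task81, task83.

task76, task81, task83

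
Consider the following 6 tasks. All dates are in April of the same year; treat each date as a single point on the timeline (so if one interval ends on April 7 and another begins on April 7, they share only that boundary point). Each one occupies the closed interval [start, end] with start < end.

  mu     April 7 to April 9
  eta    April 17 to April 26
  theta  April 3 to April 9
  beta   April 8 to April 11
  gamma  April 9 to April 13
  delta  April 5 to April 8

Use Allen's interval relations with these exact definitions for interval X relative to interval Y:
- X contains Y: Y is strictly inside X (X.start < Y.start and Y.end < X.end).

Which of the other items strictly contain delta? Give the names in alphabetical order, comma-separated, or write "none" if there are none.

Target delta = [April 5, April 8].
beta [April 8, April 11] → met-by → no.
eta [April 17, April 26] → after → no.
gamma [April 9, April 13] → after → no.
mu [April 7, April 9] → overlapped-by → no.
theta [April 3, April 9] → contains → yes.
Result: theta.

theta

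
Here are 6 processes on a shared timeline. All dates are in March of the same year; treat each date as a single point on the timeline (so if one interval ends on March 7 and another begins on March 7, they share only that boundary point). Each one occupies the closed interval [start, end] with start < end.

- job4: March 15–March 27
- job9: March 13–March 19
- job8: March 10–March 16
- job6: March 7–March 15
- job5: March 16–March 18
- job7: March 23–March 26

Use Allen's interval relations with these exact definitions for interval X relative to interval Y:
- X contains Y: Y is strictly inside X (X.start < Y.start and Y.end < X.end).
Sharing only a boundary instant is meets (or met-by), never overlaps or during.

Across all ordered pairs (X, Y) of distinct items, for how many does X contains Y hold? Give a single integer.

3

Checking all 30 ordered pairs for relation 'contains'; matching pairs in alphabetical order:
(job4, job5): job4 contains job5 ✓
(job4, job7): job4 contains job7 ✓
(job9, job5): job9 contains job5 ✓
Count: 3.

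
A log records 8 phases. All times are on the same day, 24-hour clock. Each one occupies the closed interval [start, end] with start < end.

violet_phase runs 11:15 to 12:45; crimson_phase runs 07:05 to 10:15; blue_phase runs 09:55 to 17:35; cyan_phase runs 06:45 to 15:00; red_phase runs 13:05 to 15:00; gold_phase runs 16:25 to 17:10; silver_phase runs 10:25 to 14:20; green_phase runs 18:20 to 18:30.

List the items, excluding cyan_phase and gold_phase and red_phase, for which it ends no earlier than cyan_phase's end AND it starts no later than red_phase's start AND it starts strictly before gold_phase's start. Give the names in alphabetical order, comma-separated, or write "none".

blue_phase

Conditions: its end is no earlier than cyan_phase's end (X.end >= 15:00) AND its start is no later than red_phase's start (X.start <= 13:05) AND its start is strictly before gold_phase's start (X.start < 16:25).
blue_phase: end 17:35 >= 15:00? ✓; start 09:55 <= 13:05? ✓; start 09:55 < 16:25? ✓ → yes.
crimson_phase: end 10:15 >= 15:00? ✗; start 07:05 <= 13:05? ✓; start 07:05 < 16:25? ✓ → no.
green_phase: end 18:30 >= 15:00? ✓; start 18:20 <= 13:05? ✗; start 18:20 < 16:25? ✗ → no.
silver_phase: end 14:20 >= 15:00? ✗; start 10:25 <= 13:05? ✓; start 10:25 < 16:25? ✓ → no.
violet_phase: end 12:45 >= 15:00? ✗; start 11:15 <= 13:05? ✓; start 11:15 < 16:25? ✓ → no.
Result: blue_phase.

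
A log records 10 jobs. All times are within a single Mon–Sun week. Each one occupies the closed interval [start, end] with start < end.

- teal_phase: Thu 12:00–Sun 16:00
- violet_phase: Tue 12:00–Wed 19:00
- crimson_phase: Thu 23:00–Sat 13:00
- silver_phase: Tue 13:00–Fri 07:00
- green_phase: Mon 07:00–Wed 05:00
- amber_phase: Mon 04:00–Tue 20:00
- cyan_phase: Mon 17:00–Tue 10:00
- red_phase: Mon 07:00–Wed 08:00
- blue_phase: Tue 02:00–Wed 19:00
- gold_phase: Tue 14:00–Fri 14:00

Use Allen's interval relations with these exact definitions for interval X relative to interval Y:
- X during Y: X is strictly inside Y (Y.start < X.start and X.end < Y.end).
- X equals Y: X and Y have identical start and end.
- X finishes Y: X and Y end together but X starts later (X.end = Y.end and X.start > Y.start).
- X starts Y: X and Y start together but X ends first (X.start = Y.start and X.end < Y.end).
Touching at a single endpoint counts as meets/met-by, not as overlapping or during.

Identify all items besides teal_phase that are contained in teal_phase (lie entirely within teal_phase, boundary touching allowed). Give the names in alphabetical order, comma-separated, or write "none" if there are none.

Target teal_phase = [Thu 12:00, Sun 16:00].
amber_phase [Mon 04:00, Tue 20:00] → before → no.
blue_phase [Tue 02:00, Wed 19:00] → before → no.
crimson_phase [Thu 23:00, Sat 13:00] → during → yes.
cyan_phase [Mon 17:00, Tue 10:00] → before → no.
gold_phase [Tue 14:00, Fri 14:00] → overlaps → no.
green_phase [Mon 07:00, Wed 05:00] → before → no.
red_phase [Mon 07:00, Wed 08:00] → before → no.
silver_phase [Tue 13:00, Fri 07:00] → overlaps → no.
violet_phase [Tue 12:00, Wed 19:00] → before → no.
Result: crimson_phase.

crimson_phase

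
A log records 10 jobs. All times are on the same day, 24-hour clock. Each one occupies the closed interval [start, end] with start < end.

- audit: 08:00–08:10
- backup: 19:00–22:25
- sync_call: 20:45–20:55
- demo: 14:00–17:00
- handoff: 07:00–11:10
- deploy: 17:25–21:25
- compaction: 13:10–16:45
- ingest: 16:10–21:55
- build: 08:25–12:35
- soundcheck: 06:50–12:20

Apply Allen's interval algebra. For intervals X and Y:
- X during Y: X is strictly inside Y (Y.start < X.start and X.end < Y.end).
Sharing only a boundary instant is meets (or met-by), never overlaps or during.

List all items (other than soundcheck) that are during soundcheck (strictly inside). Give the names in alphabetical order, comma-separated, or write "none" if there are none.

Target soundcheck = [06:50, 12:20].
audit [08:00, 08:10] → during → yes.
backup [19:00, 22:25] → after → no.
build [08:25, 12:35] → overlapped-by → no.
compaction [13:10, 16:45] → after → no.
demo [14:00, 17:00] → after → no.
deploy [17:25, 21:25] → after → no.
handoff [07:00, 11:10] → during → yes.
ingest [16:10, 21:55] → after → no.
sync_call [20:45, 20:55] → after → no.
Result: audit, handoff.

audit, handoff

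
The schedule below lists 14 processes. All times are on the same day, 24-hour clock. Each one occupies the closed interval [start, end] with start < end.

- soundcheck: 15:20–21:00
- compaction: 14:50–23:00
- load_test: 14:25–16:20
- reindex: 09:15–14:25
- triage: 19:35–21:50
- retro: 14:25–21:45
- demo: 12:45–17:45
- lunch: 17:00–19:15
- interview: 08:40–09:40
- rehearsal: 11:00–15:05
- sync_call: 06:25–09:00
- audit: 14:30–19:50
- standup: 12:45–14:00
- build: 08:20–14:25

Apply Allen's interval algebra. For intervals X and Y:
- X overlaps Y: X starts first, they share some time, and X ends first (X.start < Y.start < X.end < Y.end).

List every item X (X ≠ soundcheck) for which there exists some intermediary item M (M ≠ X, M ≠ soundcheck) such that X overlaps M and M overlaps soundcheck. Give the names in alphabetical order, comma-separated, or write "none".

build, demo, load_test, rehearsal, reindex

Target soundcheck = [15:20, 21:00].
Intermediaries M with M overlaps soundcheck: audit, demo, load_test.
Via audit — items with X overlaps audit: demo, load_test, rehearsal.
Via demo — items with X overlaps demo: build, rehearsal, reindex.
Via load_test — items with X overlaps load_test: rehearsal.
Union: build, demo, load_test, rehearsal, reindex.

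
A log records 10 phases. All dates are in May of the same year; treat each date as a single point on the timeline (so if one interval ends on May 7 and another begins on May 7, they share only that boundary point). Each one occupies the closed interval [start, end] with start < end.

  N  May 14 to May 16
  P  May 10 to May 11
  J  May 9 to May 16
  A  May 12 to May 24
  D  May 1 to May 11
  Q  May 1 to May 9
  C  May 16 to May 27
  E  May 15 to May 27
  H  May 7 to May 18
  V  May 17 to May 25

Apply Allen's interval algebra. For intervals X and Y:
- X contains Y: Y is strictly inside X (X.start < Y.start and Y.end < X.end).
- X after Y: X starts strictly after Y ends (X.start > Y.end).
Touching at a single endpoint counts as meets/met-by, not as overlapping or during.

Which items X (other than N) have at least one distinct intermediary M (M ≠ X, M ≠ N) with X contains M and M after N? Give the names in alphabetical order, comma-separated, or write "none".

C, E

Target N = [May 14, May 16].
Intermediaries M with M after N: V.
Via V — items with X contains V: C, E.
Union: C, E.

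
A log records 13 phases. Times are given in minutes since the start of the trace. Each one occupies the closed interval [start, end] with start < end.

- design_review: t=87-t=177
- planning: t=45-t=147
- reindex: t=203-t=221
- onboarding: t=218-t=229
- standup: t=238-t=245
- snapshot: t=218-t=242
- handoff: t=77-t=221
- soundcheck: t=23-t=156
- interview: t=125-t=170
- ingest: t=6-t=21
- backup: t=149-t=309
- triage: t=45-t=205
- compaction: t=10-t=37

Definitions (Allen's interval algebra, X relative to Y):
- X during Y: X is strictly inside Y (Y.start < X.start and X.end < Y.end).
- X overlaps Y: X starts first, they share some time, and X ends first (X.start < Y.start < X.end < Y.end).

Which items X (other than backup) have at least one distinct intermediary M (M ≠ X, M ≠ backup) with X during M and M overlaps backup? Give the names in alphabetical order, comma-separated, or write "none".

Target backup = [t=149, t=309].
Intermediaries M with M overlaps backup: design_review, handoff, interview, soundcheck, triage.
Via design_review — items with X during design_review: interview.
Via handoff — items with X during handoff: design_review, interview.
Via interview — items with X during interview: none.
Via soundcheck — items with X during soundcheck: planning.
Via triage — items with X during triage: design_review, interview.
Union: design_review, interview, planning.

design_review, interview, planning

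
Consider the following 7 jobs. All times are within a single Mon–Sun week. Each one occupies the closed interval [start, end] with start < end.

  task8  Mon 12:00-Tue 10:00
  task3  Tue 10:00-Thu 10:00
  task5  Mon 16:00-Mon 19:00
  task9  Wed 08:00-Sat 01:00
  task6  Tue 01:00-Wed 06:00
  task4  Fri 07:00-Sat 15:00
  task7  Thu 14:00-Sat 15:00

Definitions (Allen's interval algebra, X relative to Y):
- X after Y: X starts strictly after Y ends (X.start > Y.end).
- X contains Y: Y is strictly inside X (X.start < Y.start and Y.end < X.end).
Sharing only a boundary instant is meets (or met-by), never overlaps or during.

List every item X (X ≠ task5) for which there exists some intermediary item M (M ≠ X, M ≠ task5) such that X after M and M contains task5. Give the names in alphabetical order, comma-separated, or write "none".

task4, task7, task9

Target task5 = [Mon 16:00, Mon 19:00].
Intermediaries M with M contains task5: task8.
Via task8 — items with X after task8: task4, task7, task9.
Union: task4, task7, task9.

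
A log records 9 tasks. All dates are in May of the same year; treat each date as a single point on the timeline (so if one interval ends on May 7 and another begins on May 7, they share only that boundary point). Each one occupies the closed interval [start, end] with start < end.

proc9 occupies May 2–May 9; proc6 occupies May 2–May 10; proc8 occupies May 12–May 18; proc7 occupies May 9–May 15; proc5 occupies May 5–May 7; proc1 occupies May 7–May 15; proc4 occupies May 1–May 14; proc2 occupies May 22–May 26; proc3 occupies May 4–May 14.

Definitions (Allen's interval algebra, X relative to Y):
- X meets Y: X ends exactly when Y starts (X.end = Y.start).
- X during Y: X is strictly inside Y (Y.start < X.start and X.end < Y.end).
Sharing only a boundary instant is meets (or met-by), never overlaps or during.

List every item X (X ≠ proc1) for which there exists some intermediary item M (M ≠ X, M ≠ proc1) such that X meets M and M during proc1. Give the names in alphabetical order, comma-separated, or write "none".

none

Target proc1 = [May 7, May 15].
Intermediaries M with M during proc1: none.
Union: none.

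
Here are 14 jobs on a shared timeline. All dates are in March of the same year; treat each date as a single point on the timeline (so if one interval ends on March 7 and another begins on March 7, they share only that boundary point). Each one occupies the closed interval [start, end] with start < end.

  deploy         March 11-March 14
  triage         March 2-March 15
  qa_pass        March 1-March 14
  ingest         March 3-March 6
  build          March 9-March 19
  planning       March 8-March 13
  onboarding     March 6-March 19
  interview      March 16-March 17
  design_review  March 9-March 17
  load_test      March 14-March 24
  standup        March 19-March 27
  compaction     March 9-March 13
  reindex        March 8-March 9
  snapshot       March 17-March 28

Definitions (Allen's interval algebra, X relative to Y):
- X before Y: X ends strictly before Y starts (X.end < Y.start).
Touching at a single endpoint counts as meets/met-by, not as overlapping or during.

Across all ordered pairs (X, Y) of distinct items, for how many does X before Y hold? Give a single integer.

34

Checking all 182 ordered pairs for relation 'before'; matching pairs in alphabetical order:
(compaction, interview): compaction before interview ✓
(compaction, load_test): compaction before load_test ✓
(compaction, snapshot): compaction before snapshot ✓
(compaction, standup): compaction before standup ✓
(deploy, interview): deploy before interview ✓
(deploy, snapshot): deploy before snapshot ✓
(deploy, standup): deploy before standup ✓
(design_review, standup): design_review before standup ✓
(ingest, build): ingest before build ✓
(ingest, compaction): ingest before compaction ✓
(ingest, deploy): ingest before deploy ✓
(ingest, design_review): ingest before design_review ✓
(ingest, interview): ingest before interview ✓
(ingest, load_test): ingest before load_test ✓
(ingest, planning): ingest before planning ✓
(ingest, reindex): ingest before reindex ✓
(ingest, snapshot): ingest before snapshot ✓
(ingest, standup): ingest before standup ✓
(interview, standup): interview before standup ✓
(planning, interview): planning before interview ✓
(planning, load_test): planning before load_test ✓
(planning, snapshot): planning before snapshot ✓
(planning, standup): planning before standup ✓
(qa_pass, interview): qa_pass before interview ✓
... plus 10 further pairs not listed.
Count: 34.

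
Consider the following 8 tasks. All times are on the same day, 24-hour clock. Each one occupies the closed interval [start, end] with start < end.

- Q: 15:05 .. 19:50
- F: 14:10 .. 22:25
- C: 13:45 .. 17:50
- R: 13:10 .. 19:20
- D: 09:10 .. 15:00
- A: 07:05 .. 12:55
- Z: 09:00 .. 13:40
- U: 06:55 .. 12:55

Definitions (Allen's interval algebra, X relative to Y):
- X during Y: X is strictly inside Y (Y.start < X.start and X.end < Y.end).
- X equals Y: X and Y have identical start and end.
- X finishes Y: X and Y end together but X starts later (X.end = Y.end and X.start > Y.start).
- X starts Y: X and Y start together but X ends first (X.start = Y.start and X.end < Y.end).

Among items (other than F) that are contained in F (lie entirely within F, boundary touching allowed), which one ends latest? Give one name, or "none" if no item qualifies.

Target F = [14:10, 22:25].
A [07:05, 12:55] → before → excluded.
C [13:45, 17:50] → overlaps → excluded.
D [09:10, 15:00] → overlaps → excluded.
Q [15:05, 19:50] → during → candidate.
R [13:10, 19:20] → overlaps → excluded.
U [06:55, 12:55] → before → excluded.
Z [09:00, 13:40] → before → excluded.
Among candidates, latest end is 19:50 → Q.

Q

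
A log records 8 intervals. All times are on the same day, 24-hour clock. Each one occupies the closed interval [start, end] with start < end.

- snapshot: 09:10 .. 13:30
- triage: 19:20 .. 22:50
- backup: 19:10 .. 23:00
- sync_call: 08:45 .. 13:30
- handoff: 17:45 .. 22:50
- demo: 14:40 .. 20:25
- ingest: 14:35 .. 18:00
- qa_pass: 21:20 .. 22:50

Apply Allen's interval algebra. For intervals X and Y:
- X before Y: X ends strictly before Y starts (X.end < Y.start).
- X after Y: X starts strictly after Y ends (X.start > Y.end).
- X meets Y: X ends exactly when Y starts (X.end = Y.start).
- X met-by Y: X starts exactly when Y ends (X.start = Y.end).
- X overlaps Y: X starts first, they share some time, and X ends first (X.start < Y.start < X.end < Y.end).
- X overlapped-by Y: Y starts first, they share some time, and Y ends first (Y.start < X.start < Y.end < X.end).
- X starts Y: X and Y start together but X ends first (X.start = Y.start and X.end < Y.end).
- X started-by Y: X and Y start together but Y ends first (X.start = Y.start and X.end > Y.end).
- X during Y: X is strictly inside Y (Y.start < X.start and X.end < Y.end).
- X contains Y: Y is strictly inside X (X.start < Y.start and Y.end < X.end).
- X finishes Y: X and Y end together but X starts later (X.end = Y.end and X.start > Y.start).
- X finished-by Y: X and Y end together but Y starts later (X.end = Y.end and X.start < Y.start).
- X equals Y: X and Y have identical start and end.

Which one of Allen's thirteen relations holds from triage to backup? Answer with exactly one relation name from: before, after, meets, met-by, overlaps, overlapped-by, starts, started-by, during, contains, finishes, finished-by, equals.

triage = [19:20, 22:50]; backup = [19:10, 23:00].
Compare endpoints: triage.start > backup.start, triage.start < backup.end, triage.end > backup.start, triage.end < backup.end.
That pattern is 'during'.

during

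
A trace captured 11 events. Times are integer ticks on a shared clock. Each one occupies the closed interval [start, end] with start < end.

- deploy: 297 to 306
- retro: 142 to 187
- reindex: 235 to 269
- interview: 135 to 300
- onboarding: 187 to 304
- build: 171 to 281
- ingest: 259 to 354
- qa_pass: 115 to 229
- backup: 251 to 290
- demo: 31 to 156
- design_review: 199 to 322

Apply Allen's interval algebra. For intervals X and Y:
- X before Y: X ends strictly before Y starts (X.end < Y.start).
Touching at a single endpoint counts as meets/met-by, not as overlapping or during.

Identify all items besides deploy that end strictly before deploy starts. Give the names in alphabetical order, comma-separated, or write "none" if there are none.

Target deploy = [297, 306].
backup [251, 290] → before → yes.
build [171, 281] → before → yes.
demo [31, 156] → before → yes.
design_review [199, 322] → contains → no.
ingest [259, 354] → contains → no.
interview [135, 300] → overlaps → no.
onboarding [187, 304] → overlaps → no.
qa_pass [115, 229] → before → yes.
reindex [235, 269] → before → yes.
retro [142, 187] → before → yes.
Result: backup, build, demo, qa_pass, reindex, retro.

backup, build, demo, qa_pass, reindex, retro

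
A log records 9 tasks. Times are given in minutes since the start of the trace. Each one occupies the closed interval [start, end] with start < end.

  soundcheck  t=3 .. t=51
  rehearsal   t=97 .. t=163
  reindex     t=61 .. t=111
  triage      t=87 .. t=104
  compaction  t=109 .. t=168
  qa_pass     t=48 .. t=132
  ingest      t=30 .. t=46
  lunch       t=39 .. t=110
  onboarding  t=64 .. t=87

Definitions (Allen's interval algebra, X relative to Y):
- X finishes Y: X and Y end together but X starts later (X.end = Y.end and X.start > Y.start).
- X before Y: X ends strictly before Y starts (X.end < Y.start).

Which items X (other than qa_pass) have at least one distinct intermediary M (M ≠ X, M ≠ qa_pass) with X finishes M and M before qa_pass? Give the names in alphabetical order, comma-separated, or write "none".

Target qa_pass = [t=48, t=132].
Intermediaries M with M before qa_pass: ingest.
Via ingest — items with X finishes ingest: none.
Union: none.

none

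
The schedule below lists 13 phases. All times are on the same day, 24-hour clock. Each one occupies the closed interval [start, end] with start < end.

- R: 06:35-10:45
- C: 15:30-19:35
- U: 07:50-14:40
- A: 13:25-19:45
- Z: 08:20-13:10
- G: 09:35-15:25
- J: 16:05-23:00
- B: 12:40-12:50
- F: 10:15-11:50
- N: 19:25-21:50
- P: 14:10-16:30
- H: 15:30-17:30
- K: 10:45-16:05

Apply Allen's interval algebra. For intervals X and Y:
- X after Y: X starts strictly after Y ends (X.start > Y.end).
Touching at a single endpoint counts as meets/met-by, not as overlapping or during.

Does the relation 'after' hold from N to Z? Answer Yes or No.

N = [19:25, 21:50], Z = [08:20, 13:10].
Actual relation of N to Z: after.
Asked whether 'after' holds → Yes.

Yes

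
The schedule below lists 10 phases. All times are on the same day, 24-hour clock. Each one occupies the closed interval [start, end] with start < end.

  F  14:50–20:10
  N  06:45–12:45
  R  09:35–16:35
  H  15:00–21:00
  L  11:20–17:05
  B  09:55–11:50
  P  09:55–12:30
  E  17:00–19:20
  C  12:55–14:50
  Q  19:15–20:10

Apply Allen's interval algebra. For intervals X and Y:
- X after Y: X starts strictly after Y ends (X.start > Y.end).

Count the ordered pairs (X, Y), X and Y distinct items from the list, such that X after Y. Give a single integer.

21

Checking all 90 ordered pairs for relation 'after'; matching pairs in alphabetical order:
(C, B): C after B ✓
(C, N): C after N ✓
(C, P): C after P ✓
(E, B): E after B ✓
(E, C): E after C ✓
(E, N): E after N ✓
(E, P): E after P ✓
(E, R): E after R ✓
(F, B): F after B ✓
(F, N): F after N ✓
(F, P): F after P ✓
(H, B): H after B ✓
(H, C): H after C ✓
(H, N): H after N ✓
(H, P): H after P ✓
(Q, B): Q after B ✓
(Q, C): Q after C ✓
(Q, L): Q after L ✓
(Q, N): Q after N ✓
(Q, P): Q after P ✓
(Q, R): Q after R ✓
Count: 21.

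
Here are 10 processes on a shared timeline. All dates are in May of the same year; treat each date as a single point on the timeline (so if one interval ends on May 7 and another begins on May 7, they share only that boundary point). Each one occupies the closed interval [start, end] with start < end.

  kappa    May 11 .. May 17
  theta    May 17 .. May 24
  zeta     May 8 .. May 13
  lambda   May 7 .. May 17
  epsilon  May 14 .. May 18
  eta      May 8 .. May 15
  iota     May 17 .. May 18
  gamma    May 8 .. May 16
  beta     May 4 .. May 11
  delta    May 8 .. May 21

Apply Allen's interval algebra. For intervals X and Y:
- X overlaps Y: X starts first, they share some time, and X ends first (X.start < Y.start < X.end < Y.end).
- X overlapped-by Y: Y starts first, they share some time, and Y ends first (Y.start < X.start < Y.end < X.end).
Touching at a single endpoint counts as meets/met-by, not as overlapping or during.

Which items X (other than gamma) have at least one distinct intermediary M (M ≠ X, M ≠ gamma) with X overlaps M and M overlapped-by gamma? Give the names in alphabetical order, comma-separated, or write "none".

Target gamma = [May 8, May 16].
Intermediaries M with M overlapped-by gamma: epsilon, kappa.
Via epsilon — items with X overlaps epsilon: eta, kappa, lambda.
Via kappa — items with X overlaps kappa: eta, zeta.
Union: eta, kappa, lambda, zeta.

eta, kappa, lambda, zeta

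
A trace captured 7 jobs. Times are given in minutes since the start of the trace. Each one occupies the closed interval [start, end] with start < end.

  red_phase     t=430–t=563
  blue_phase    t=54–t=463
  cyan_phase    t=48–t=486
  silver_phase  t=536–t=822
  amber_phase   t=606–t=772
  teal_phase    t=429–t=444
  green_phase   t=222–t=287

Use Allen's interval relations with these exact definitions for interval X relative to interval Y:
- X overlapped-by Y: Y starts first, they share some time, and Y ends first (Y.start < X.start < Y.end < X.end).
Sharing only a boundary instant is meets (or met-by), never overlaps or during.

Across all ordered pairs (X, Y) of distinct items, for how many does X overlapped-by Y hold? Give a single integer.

Checking all 42 ordered pairs for relation 'overlapped-by'; matching pairs in alphabetical order:
(red_phase, blue_phase): red_phase overlapped-by blue_phase ✓
(red_phase, cyan_phase): red_phase overlapped-by cyan_phase ✓
(red_phase, teal_phase): red_phase overlapped-by teal_phase ✓
(silver_phase, red_phase): silver_phase overlapped-by red_phase ✓
Count: 4.

4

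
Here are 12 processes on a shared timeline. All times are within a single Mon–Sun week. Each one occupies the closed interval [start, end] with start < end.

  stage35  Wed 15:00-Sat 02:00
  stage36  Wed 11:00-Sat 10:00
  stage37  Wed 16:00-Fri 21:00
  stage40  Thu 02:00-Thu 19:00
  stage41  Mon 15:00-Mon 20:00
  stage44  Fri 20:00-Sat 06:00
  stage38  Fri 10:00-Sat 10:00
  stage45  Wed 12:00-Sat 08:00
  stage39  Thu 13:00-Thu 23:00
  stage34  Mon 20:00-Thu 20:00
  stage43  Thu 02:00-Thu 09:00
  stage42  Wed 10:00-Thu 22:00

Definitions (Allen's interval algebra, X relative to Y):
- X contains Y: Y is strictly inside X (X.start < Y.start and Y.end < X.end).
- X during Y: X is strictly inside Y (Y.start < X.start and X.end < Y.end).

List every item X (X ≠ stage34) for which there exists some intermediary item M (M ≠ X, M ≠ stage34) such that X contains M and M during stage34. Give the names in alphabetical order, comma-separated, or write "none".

Target stage34 = [Mon 20:00, Thu 20:00].
Intermediaries M with M during stage34: stage40, stage43.
Via stage40 — items with X contains stage40: stage35, stage36, stage37, stage42, stage45.
Via stage43 — items with X contains stage43: stage35, stage36, stage37, stage42, stage45.
Union: stage35, stage36, stage37, stage42, stage45.

stage35, stage36, stage37, stage42, stage45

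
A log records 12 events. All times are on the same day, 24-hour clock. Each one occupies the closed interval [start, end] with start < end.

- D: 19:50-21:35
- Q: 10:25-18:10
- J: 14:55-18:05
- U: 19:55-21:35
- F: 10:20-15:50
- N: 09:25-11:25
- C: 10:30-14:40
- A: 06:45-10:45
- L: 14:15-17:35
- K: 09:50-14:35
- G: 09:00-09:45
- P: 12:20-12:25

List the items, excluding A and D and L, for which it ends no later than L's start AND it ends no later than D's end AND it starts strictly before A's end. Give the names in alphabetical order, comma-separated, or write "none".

G, N

Conditions: its end is no later than L's start (X.end <= 14:15) AND its end is no later than D's end (X.end <= 21:35) AND its start is strictly before A's end (X.start < 10:45).
C: end 14:40 <= 14:15? ✗; end 14:40 <= 21:35? ✓; start 10:30 < 10:45? ✓ → no.
F: end 15:50 <= 14:15? ✗; end 15:50 <= 21:35? ✓; start 10:20 < 10:45? ✓ → no.
G: end 09:45 <= 14:15? ✓; end 09:45 <= 21:35? ✓; start 09:00 < 10:45? ✓ → yes.
J: end 18:05 <= 14:15? ✗; end 18:05 <= 21:35? ✓; start 14:55 < 10:45? ✗ → no.
K: end 14:35 <= 14:15? ✗; end 14:35 <= 21:35? ✓; start 09:50 < 10:45? ✓ → no.
N: end 11:25 <= 14:15? ✓; end 11:25 <= 21:35? ✓; start 09:25 < 10:45? ✓ → yes.
P: end 12:25 <= 14:15? ✓; end 12:25 <= 21:35? ✓; start 12:20 < 10:45? ✗ → no.
Q: end 18:10 <= 14:15? ✗; end 18:10 <= 21:35? ✓; start 10:25 < 10:45? ✓ → no.
U: end 21:35 <= 14:15? ✗; end 21:35 <= 21:35? ✓; start 19:55 < 10:45? ✗ → no.
Result: G, N.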